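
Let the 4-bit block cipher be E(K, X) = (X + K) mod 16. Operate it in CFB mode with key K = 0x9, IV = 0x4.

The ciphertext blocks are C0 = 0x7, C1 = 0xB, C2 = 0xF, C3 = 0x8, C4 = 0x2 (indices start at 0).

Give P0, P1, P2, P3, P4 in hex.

P0 = 0xA, P1 = 0xB, P2 = 0xB, P3 = 0x0, P4 = 0x3

CFB decryption: P_i = C_i ⊕ E(K, C_{i−1}), with C_{−1} = IV.
P0: E(K, 0x4) = 0xD; 0x7 ⊕ 0xD = 0xA.
P1: E(K, 0x7) = 0x0; 0xB ⊕ 0x0 = 0xB.
P2: E(K, 0xB) = 0x4; 0xF ⊕ 0x4 = 0xB.
P3: E(K, 0xF) = 0x8; 0x8 ⊕ 0x8 = 0x0.
P4: E(K, 0x8) = 0x1; 0x2 ⊕ 0x1 = 0x3.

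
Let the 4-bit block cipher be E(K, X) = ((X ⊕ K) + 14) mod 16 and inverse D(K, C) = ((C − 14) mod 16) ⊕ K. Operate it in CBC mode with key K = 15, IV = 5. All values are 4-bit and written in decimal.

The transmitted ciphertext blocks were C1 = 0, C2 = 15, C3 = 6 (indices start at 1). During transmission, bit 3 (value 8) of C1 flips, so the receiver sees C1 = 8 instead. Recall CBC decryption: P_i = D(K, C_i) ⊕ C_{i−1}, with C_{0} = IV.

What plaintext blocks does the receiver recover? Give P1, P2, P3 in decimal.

P1 = 0, P2 = 6, P3 = 8

Only C1 changed, to 8. In CBC, a change in C_i garbles P_i and flips the same bit in P_{i+1}. Decrypting the received ciphertext:
P1: D(K, 8) = 5; 5 ⊕ 5 = 0.
P2: D(K, 15) = 14; 14 ⊕ 8 = 6.
P3: D(K, 6) = 7; 7 ⊕ 15 = 8.
Blocks that differ from the original plaintext: P1, P2.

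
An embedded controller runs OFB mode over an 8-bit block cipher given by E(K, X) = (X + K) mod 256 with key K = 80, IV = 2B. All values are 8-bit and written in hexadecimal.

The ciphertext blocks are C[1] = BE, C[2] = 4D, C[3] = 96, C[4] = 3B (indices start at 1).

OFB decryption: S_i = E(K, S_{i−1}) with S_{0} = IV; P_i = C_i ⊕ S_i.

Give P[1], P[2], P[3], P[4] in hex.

P[1]: S = E(K, 2B) = AB; BE ⊕ AB = 15.
P[2]: S = E(K, AB) = 2B; 4D ⊕ 2B = 66.
P[3]: S = E(K, 2B) = AB; 96 ⊕ AB = 3D.
P[4]: S = E(K, AB) = 2B; 3B ⊕ 2B = 10.

P[1] = 15, P[2] = 66, P[3] = 3D, P[4] = 10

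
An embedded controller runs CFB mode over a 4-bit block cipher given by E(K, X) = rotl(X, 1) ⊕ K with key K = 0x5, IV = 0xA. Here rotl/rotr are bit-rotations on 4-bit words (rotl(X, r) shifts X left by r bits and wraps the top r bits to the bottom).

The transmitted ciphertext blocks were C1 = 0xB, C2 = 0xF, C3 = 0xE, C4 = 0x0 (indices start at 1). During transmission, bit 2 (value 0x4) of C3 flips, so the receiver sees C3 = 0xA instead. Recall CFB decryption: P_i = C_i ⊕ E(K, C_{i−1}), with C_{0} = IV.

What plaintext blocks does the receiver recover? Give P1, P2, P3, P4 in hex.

Only C3 changed, to 0xA. In CFB, a change in C_i flips the same bit in P_i and garbles P_{i+1}. Decrypting the received ciphertext:
P1: E(K, 0xA) = 0x0; 0xB ⊕ 0x0 = 0xB.
P2: E(K, 0xB) = 0x2; 0xF ⊕ 0x2 = 0xD.
P3: E(K, 0xF) = 0xA; 0xA ⊕ 0xA = 0x0.
P4: E(K, 0xA) = 0x0; 0x0 ⊕ 0x0 = 0x0.
Blocks that differ from the original plaintext: P3, P4.

P1 = 0xB, P2 = 0xD, P3 = 0x0, P4 = 0x0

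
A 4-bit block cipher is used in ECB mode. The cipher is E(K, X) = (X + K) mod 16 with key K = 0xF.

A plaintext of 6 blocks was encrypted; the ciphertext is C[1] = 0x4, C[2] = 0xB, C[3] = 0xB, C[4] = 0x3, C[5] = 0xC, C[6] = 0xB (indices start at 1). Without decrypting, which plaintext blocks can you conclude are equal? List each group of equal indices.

P[2] = P[3] = P[6]

ECB encrypts each block independently with the same key, so equal ciphertext blocks imply equal plaintext blocks.
C[2] = C[3] = C[6] = 0xB, so P[2] = P[3] = P[6].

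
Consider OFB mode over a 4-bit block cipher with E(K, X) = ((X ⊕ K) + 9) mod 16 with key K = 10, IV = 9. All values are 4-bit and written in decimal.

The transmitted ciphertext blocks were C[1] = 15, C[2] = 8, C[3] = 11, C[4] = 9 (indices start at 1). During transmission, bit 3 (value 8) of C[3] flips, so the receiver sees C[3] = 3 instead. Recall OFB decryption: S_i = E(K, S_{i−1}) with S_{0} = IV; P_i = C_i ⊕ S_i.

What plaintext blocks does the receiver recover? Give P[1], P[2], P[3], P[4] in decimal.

Only C[3] changed, to 3. In OFB, a change in C_i flips the same bit in P_i only; the keystream is unaffected. Decrypting the received ciphertext:
P[1]: S = E(K, 9) = 12; 15 ⊕ 12 = 3.
P[2]: S = E(K, 12) = 15; 8 ⊕ 15 = 7.
P[3]: S = E(K, 15) = 14; 3 ⊕ 14 = 13.
P[4]: S = E(K, 14) = 13; 9 ⊕ 13 = 4.
Blocks that differ from the original plaintext: P[3].

P[1] = 3, P[2] = 7, P[3] = 13, P[4] = 4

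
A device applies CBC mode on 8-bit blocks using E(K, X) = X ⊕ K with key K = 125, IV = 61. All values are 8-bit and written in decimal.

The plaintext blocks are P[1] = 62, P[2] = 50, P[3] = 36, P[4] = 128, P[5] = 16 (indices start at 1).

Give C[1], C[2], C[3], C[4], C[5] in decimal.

C[1] = 126, C[2] = 49, C[3] = 104, C[4] = 149, C[5] = 248

CBC encryption: C_i = E(K, P_i ⊕ C_{i−1}), with C_{0} = IV.
C[1]: P[1] ⊕ 61 = 3; E(K, 3) = 126.
C[2]: P[2] ⊕ 126 = 76; E(K, 76) = 49.
C[3]: P[3] ⊕ 49 = 21; E(K, 21) = 104.
C[4]: P[4] ⊕ 104 = 232; E(K, 232) = 149.
C[5]: P[5] ⊕ 149 = 133; E(K, 133) = 248.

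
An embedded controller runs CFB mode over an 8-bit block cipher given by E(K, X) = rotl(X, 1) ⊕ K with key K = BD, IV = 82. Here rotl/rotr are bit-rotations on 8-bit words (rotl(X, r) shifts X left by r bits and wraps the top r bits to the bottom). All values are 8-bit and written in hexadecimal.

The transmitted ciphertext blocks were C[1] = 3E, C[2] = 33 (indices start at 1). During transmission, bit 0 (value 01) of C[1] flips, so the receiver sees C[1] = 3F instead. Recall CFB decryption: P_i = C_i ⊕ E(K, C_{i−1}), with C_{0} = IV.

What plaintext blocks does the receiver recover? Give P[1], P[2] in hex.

P[1] = 87, P[2] = F0

Only C[1] changed, to 3F. In CFB, a change in C_i flips the same bit in P_i and garbles P_{i+1}. Decrypting the received ciphertext:
P[1]: E(K, 82) = B8; 3F ⊕ B8 = 87.
P[2]: E(K, 3F) = C3; 33 ⊕ C3 = F0.
Blocks that differ from the original plaintext: P[1], P[2].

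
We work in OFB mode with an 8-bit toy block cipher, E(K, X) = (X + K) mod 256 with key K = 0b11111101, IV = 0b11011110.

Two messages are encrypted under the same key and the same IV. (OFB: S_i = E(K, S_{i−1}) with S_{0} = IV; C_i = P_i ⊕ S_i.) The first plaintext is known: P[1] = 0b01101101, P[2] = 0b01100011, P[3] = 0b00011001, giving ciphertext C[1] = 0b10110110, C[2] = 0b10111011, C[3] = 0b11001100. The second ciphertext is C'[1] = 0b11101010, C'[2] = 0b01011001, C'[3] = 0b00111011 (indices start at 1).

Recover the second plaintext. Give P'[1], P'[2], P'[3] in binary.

In OFB with a reused IV, both messages share the same keystream S_i, so C_i ⊕ C'_i = P_i ⊕ P'_i and thus P'_i = P_i ⊕ C_i ⊕ C'_i.
P'[1]: 0b01101101 ⊕ 0b10110110 ⊕ 0b11101010 = 0b00110001.
P'[2]: 0b01100011 ⊕ 0b10111011 ⊕ 0b01011001 = 0b10000001.
P'[3]: 0b00011001 ⊕ 0b11001100 ⊕ 0b00111011 = 0b11101110.

P'[1] = 0b00110001, P'[2] = 0b10000001, P'[3] = 0b11101110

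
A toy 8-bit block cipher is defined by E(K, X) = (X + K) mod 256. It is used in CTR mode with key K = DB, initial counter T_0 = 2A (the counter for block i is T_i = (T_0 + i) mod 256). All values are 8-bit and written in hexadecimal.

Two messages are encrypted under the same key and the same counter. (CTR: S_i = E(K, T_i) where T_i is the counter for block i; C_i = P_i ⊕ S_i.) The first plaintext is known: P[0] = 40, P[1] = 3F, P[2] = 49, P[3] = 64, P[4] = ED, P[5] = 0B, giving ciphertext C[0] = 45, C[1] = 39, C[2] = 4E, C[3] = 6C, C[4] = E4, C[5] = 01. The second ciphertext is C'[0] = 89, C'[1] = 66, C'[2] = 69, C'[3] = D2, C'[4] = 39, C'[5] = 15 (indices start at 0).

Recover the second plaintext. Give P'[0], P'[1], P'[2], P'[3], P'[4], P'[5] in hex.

P'[0] = 8C, P'[1] = 60, P'[2] = 6E, P'[3] = DA, P'[4] = 30, P'[5] = 1F

In CTR with a reused counter, both messages share the same keystream S_i, so C_i ⊕ C'_i = P_i ⊕ P'_i and thus P'_i = P_i ⊕ C_i ⊕ C'_i.
P'[0]: 40 ⊕ 45 ⊕ 89 = 8C.
P'[1]: 3F ⊕ 39 ⊕ 66 = 60.
P'[2]: 49 ⊕ 4E ⊕ 69 = 6E.
P'[3]: 64 ⊕ 6C ⊕ D2 = DA.
P'[4]: ED ⊕ E4 ⊕ 39 = 30.
P'[5]: 0B ⊕ 01 ⊕ 15 = 1F.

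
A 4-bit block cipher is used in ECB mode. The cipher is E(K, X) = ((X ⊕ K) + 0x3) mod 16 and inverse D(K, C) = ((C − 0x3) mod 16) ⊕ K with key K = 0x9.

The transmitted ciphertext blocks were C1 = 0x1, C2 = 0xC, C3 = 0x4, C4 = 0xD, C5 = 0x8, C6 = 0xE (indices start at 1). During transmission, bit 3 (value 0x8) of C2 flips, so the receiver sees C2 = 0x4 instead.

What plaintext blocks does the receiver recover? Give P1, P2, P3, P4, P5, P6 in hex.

P1 = 0x7, P2 = 0x8, P3 = 0x8, P4 = 0x3, P5 = 0xC, P6 = 0x2

ECB decryption: P_i = D(K, C_i).
Only C2 changed, to 0x4. In ECB, a change in C_i affects only P_i. Decrypting the received ciphertext:
P1: D(K, 0x1) = 0x7.
P2: D(K, 0x4) = 0x8.
P3: D(K, 0x4) = 0x8.
P4: D(K, 0xD) = 0x3.
P5: D(K, 0x8) = 0xC.
P6: D(K, 0xE) = 0x2.
Blocks that differ from the original plaintext: P2.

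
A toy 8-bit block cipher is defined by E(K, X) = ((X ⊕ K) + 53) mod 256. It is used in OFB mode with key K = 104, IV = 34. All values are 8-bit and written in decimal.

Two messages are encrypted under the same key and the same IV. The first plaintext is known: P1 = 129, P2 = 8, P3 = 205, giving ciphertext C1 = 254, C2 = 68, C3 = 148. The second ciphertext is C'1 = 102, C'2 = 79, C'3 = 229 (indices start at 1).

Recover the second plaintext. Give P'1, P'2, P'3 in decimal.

In OFB with a reused IV, both messages share the same keystream S_i, so C_i ⊕ C'_i = P_i ⊕ P'_i and thus P'_i = P_i ⊕ C_i ⊕ C'_i.
P'1: 129 ⊕ 254 ⊕ 102 = 25.
P'2: 8 ⊕ 68 ⊕ 79 = 3.
P'3: 205 ⊕ 148 ⊕ 229 = 188.

P'1 = 25, P'2 = 3, P'3 = 188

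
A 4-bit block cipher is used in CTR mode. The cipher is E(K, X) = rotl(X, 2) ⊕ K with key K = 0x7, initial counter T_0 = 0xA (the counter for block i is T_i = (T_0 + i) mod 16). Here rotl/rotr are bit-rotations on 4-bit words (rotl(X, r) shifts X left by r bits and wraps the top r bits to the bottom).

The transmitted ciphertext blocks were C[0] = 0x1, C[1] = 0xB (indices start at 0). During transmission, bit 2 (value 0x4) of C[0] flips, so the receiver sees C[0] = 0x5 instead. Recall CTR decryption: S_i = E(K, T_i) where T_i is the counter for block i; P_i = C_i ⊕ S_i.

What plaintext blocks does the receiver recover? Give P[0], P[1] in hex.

Only C[0] changed, to 0x5. In CTR, a change in C_i flips the same bit in P_i only; the keystream is unaffected. Decrypting the received ciphertext:
P[0]: T = 0xA, S = E(K, T) = 0xD; 0x5 ⊕ 0xD = 0x8.
P[1]: T = 0xB, S = E(K, T) = 0x9; 0xB ⊕ 0x9 = 0x2.
Blocks that differ from the original plaintext: P[0].

P[0] = 0x8, P[1] = 0x2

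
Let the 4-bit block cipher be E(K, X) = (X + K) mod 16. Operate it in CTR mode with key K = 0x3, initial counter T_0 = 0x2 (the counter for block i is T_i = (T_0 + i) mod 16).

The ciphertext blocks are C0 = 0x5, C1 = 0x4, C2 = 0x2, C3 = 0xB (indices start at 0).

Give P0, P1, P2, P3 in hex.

P0 = 0x0, P1 = 0x2, P2 = 0x5, P3 = 0x3

CTR decryption: S_i = E(K, T_i) where T_i is the counter for block i; P_i = C_i ⊕ S_i.
P0: T = 0x2, S = E(K, T) = 0x5; 0x5 ⊕ 0x5 = 0x0.
P1: T = 0x3, S = E(K, T) = 0x6; 0x4 ⊕ 0x6 = 0x2.
P2: T = 0x4, S = E(K, T) = 0x7; 0x2 ⊕ 0x7 = 0x5.
P3: T = 0x5, S = E(K, T) = 0x8; 0xB ⊕ 0x8 = 0x3.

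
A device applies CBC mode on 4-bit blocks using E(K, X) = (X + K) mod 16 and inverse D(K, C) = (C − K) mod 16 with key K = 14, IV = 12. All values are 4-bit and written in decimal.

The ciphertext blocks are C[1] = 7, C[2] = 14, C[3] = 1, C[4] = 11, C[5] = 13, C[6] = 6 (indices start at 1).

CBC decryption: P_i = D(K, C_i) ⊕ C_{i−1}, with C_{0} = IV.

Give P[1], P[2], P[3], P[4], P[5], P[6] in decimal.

P[1]: D(K, 7) = 9; 9 ⊕ 12 = 5.
P[2]: D(K, 14) = 0; 0 ⊕ 7 = 7.
P[3]: D(K, 1) = 3; 3 ⊕ 14 = 13.
P[4]: D(K, 11) = 13; 13 ⊕ 1 = 12.
P[5]: D(K, 13) = 15; 15 ⊕ 11 = 4.
P[6]: D(K, 6) = 8; 8 ⊕ 13 = 5.

P[1] = 5, P[2] = 7, P[3] = 13, P[4] = 12, P[5] = 4, P[6] = 5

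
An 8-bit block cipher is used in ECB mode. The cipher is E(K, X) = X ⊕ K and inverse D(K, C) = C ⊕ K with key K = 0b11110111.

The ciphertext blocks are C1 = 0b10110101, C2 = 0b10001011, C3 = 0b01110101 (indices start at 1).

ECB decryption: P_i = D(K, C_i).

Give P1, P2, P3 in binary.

P1 = 0b01000010, P2 = 0b01111100, P3 = 0b10000010

P1: D(K, 0b10110101) = 0b01000010.
P2: D(K, 0b10001011) = 0b01111100.
P3: D(K, 0b01110101) = 0b10000010.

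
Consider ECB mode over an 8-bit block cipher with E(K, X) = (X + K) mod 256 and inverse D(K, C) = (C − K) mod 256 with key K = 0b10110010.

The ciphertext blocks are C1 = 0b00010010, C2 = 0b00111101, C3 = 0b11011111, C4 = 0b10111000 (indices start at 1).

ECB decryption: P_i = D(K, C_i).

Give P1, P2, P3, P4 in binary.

P1 = 0b01100000, P2 = 0b10001011, P3 = 0b00101101, P4 = 0b00000110

P1: D(K, 0b00010010) = 0b01100000.
P2: D(K, 0b00111101) = 0b10001011.
P3: D(K, 0b11011111) = 0b00101101.
P4: D(K, 0b10111000) = 0b00000110.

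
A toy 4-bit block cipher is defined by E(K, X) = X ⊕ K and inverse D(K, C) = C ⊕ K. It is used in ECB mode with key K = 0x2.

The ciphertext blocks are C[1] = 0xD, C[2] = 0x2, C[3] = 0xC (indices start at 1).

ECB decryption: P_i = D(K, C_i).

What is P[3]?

P[3] = 0xE

P[3]: D(K, 0xC) = 0xE.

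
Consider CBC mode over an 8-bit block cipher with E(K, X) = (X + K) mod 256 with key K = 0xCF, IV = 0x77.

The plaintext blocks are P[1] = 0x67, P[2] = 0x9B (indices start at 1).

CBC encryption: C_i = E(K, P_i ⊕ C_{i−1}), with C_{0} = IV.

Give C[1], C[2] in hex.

C[1] = 0xDF, C[2] = 0x13

C[1]: P[1] ⊕ 0x77 = 0x10; E(K, 0x10) = 0xDF.
C[2]: P[2] ⊕ 0xDF = 0x44; E(K, 0x44) = 0x13.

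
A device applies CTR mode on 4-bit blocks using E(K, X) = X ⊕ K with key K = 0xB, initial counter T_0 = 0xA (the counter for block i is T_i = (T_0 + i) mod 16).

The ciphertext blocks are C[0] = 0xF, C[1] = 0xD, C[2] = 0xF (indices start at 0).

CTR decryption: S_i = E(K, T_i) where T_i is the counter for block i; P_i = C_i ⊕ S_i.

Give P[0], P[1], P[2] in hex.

P[0]: T = 0xA, S = E(K, T) = 0x1; 0xF ⊕ 0x1 = 0xE.
P[1]: T = 0xB, S = E(K, T) = 0x0; 0xD ⊕ 0x0 = 0xD.
P[2]: T = 0xC, S = E(K, T) = 0x7; 0xF ⊕ 0x7 = 0x8.

P[0] = 0xE, P[1] = 0xD, P[2] = 0x8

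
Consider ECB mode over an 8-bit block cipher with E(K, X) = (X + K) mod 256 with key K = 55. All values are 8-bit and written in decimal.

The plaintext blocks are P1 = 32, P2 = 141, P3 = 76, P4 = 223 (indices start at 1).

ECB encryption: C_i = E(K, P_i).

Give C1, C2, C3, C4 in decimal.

C1: E(K, 32) = 87.
C2: E(K, 141) = 196.
C3: E(K, 76) = 131.
C4: E(K, 223) = 22.

C1 = 87, C2 = 196, C3 = 131, C4 = 22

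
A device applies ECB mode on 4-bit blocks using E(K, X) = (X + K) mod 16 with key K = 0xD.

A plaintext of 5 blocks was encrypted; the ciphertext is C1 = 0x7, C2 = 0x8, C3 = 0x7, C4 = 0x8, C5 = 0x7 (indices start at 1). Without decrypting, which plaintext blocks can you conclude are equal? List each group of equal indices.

ECB encrypts each block independently with the same key, so equal ciphertext blocks imply equal plaintext blocks.
C1 = C3 = C5 = 0x7, so P1 = P3 = P5.
C2 = C4 = 0x8, so P2 = P4.

P1 = P3 = P5; P2 = P4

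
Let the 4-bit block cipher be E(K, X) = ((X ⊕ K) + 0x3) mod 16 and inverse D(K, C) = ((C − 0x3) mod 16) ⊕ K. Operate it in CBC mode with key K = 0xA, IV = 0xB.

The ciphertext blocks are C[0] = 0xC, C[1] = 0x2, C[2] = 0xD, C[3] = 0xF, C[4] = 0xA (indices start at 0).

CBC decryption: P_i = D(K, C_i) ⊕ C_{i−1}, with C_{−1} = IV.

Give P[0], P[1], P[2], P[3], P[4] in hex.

P[0] = 0x8, P[1] = 0x9, P[2] = 0x2, P[3] = 0xB, P[4] = 0x2

P[0]: D(K, 0xC) = 0x3; 0x3 ⊕ 0xB = 0x8.
P[1]: D(K, 0x2) = 0x5; 0x5 ⊕ 0xC = 0x9.
P[2]: D(K, 0xD) = 0x0; 0x0 ⊕ 0x2 = 0x2.
P[3]: D(K, 0xF) = 0x6; 0x6 ⊕ 0xD = 0xB.
P[4]: D(K, 0xA) = 0xD; 0xD ⊕ 0xF = 0x2.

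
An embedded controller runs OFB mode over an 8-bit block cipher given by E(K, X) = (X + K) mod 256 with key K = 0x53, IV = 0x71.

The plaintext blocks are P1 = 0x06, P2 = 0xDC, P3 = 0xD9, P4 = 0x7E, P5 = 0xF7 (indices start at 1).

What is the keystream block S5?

OFB encryption: S_i = E(K, S_{i−1}) with S_{0} = IV; C_i = P_i ⊕ S_i.
C1: S = E(K, 0x71) = 0xC4; 0x06 ⊕ 0xC4 = 0xC2.
C2: S = E(K, 0xC4) = 0x17; 0xDC ⊕ 0x17 = 0xCB.
C3: S = E(K, 0x17) = 0x6A; 0xD9 ⊕ 0x6A = 0xB3.
C4: S = E(K, 0x6A) = 0xBD; 0x7E ⊕ 0xBD = 0xC3.
C5: S = E(K, 0xBD) = 0x10; 0xF7 ⊕ 0x10 = 0xE7.
So S5 = 0x10.

0x10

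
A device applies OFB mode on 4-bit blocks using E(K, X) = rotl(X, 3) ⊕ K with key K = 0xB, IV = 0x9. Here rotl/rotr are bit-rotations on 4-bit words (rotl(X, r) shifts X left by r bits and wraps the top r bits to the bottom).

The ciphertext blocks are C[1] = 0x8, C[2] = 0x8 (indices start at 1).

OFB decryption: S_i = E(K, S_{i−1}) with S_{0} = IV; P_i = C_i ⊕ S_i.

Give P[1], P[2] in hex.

P[1] = 0xF, P[2] = 0x8

P[1]: S = E(K, 0x9) = 0x7; 0x8 ⊕ 0x7 = 0xF.
P[2]: S = E(K, 0x7) = 0x0; 0x8 ⊕ 0x0 = 0x8.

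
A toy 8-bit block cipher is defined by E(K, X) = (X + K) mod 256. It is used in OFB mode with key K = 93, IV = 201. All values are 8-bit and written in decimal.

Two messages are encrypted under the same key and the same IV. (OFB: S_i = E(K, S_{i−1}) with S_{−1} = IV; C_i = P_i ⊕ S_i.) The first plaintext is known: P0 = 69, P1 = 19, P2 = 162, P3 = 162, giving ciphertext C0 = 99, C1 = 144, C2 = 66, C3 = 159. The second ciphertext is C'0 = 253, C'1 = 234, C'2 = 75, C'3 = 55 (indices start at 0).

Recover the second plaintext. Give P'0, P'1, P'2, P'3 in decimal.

P'0 = 219, P'1 = 105, P'2 = 171, P'3 = 10

In OFB with a reused IV, both messages share the same keystream S_i, so C_i ⊕ C'_i = P_i ⊕ P'_i and thus P'_i = P_i ⊕ C_i ⊕ C'_i.
P'0: 69 ⊕ 99 ⊕ 253 = 219.
P'1: 19 ⊕ 144 ⊕ 234 = 105.
P'2: 162 ⊕ 66 ⊕ 75 = 171.
P'3: 162 ⊕ 159 ⊕ 55 = 10.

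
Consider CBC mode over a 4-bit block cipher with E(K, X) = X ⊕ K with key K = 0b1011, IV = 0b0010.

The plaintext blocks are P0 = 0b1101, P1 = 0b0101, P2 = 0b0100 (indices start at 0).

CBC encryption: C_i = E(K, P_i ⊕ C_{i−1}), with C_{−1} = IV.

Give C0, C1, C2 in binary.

C0 = 0b0100, C1 = 0b1010, C2 = 0b0101

C0: P0 ⊕ 0b0010 = 0b1111; E(K, 0b1111) = 0b0100.
C1: P1 ⊕ 0b0100 = 0b0001; E(K, 0b0001) = 0b1010.
C2: P2 ⊕ 0b1010 = 0b1110; E(K, 0b1110) = 0b0101.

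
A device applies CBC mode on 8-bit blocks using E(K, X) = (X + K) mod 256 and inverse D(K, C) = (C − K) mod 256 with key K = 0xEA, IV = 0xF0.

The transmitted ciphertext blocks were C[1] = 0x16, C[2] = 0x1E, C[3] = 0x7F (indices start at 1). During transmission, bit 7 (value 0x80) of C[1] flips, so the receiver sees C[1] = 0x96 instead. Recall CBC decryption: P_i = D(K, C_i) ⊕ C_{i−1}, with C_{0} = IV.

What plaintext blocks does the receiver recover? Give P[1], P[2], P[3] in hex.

P[1] = 0x5C, P[2] = 0xA2, P[3] = 0x8B

Only C[1] changed, to 0x96. In CBC, a change in C_i garbles P_i and flips the same bit in P_{i+1}. Decrypting the received ciphertext:
P[1]: D(K, 0x96) = 0xAC; 0xAC ⊕ 0xF0 = 0x5C.
P[2]: D(K, 0x1E) = 0x34; 0x34 ⊕ 0x96 = 0xA2.
P[3]: D(K, 0x7F) = 0x95; 0x95 ⊕ 0x1E = 0x8B.
Blocks that differ from the original plaintext: P[1], P[2].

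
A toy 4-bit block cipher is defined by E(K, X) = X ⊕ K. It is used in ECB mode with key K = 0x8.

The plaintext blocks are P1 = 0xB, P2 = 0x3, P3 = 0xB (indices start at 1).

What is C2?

ECB encryption: C_i = E(K, P_i).
C2: E(K, 0x3) = 0xB.

C2 = 0xB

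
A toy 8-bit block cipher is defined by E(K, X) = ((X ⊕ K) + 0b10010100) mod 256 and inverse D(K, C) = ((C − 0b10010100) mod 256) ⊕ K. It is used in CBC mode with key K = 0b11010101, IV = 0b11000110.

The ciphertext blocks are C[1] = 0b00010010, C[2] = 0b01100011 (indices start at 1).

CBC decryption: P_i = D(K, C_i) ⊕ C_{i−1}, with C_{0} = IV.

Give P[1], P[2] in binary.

P[1] = 0b01101101, P[2] = 0b00001000

P[1]: D(K, 0b00010010) = 0b10101011; 0b10101011 ⊕ 0b11000110 = 0b01101101.
P[2]: D(K, 0b01100011) = 0b00011010; 0b00011010 ⊕ 0b00010010 = 0b00001000.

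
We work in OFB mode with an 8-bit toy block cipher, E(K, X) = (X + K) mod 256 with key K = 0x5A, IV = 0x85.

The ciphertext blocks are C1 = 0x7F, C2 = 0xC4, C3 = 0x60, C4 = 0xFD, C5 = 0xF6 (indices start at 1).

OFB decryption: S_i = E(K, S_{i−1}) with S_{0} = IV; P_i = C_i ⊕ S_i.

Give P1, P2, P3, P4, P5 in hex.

P1: S = E(K, 0x85) = 0xDF; 0x7F ⊕ 0xDF = 0xA0.
P2: S = E(K, 0xDF) = 0x39; 0xC4 ⊕ 0x39 = 0xFD.
P3: S = E(K, 0x39) = 0x93; 0x60 ⊕ 0x93 = 0xF3.
P4: S = E(K, 0x93) = 0xED; 0xFD ⊕ 0xED = 0x10.
P5: S = E(K, 0xED) = 0x47; 0xF6 ⊕ 0x47 = 0xB1.

P1 = 0xA0, P2 = 0xFD, P3 = 0xF3, P4 = 0x10, P5 = 0xB1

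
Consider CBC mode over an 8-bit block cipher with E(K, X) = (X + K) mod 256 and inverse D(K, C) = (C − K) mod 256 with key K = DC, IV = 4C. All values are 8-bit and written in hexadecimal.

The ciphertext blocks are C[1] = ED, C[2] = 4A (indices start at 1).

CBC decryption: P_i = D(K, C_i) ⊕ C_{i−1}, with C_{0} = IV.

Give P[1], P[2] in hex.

P[1] = 5D, P[2] = 83

P[1]: D(K, ED) = 11; 11 ⊕ 4C = 5D.
P[2]: D(K, 4A) = 6E; 6E ⊕ ED = 83.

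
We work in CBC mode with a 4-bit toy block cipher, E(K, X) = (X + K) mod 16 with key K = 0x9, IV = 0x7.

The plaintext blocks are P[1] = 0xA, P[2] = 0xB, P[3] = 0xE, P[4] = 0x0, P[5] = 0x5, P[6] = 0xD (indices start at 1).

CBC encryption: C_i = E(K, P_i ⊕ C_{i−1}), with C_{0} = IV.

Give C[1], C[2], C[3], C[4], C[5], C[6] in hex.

C[1] = 0x6, C[2] = 0x6, C[3] = 0x1, C[4] = 0xA, C[5] = 0x8, C[6] = 0xE

C[1]: P[1] ⊕ 0x7 = 0xD; E(K, 0xD) = 0x6.
C[2]: P[2] ⊕ 0x6 = 0xD; E(K, 0xD) = 0x6.
C[3]: P[3] ⊕ 0x6 = 0x8; E(K, 0x8) = 0x1.
C[4]: P[4] ⊕ 0x1 = 0x1; E(K, 0x1) = 0xA.
C[5]: P[5] ⊕ 0xA = 0xF; E(K, 0xF) = 0x8.
C[6]: P[6] ⊕ 0x8 = 0x5; E(K, 0x5) = 0xE.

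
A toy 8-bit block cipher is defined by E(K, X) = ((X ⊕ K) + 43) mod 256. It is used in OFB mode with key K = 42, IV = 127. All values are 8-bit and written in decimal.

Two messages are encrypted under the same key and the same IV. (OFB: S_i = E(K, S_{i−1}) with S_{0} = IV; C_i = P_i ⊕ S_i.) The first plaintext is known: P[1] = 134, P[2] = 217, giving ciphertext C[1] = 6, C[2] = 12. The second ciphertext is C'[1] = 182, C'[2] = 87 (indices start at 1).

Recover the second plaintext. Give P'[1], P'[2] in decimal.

P'[1] = 54, P'[2] = 130

In OFB with a reused IV, both messages share the same keystream S_i, so C_i ⊕ C'_i = P_i ⊕ P'_i and thus P'_i = P_i ⊕ C_i ⊕ C'_i.
P'[1]: 134 ⊕ 6 ⊕ 182 = 54.
P'[2]: 217 ⊕ 12 ⊕ 87 = 130.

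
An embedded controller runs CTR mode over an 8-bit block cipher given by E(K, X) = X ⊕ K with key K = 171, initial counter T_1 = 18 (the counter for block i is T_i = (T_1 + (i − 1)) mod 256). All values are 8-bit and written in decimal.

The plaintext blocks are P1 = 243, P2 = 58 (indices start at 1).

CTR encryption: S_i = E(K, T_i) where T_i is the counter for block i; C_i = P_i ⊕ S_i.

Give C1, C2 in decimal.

C1 = 74, C2 = 130

C1: T = 18, S = E(K, T) = 185; 243 ⊕ 185 = 74.
C2: T = 19, S = E(K, T) = 184; 58 ⊕ 184 = 130.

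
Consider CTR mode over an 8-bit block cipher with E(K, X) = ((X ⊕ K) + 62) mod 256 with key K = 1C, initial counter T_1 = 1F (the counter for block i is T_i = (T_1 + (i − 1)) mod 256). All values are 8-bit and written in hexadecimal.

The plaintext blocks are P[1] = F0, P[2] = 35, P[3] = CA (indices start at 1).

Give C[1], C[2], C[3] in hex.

CTR encryption: S_i = E(K, T_i) where T_i is the counter for block i; C_i = P_i ⊕ S_i.
C[1]: T = 1F, S = E(K, T) = 65; F0 ⊕ 65 = 95.
C[2]: T = 20, S = E(K, T) = 9E; 35 ⊕ 9E = AB.
C[3]: T = 21, S = E(K, T) = 9F; CA ⊕ 9F = 55.

C[1] = 95, C[2] = AB, C[3] = 55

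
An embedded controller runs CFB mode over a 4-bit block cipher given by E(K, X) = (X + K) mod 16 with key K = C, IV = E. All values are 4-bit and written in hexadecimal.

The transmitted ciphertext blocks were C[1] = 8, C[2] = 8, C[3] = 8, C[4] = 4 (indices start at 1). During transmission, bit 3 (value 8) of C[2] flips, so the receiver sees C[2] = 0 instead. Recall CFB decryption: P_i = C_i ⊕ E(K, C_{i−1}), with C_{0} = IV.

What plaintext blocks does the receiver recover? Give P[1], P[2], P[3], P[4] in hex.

P[1] = 2, P[2] = 4, P[3] = 4, P[4] = 0

Only C[2] changed, to 0. In CFB, a change in C_i flips the same bit in P_i and garbles P_{i+1}. Decrypting the received ciphertext:
P[1]: E(K, E) = A; 8 ⊕ A = 2.
P[2]: E(K, 8) = 4; 0 ⊕ 4 = 4.
P[3]: E(K, 0) = C; 8 ⊕ C = 4.
P[4]: E(K, 8) = 4; 4 ⊕ 4 = 0.
Blocks that differ from the original plaintext: P[2], P[3].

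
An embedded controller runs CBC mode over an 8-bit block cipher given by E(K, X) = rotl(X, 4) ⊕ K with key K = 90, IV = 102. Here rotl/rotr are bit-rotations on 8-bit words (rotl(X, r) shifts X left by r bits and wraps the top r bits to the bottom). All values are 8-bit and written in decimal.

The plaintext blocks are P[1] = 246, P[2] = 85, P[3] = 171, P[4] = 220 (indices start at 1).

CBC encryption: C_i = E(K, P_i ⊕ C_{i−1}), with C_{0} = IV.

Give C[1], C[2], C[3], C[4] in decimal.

C[1]: P[1] ⊕ 102 = 144; E(K, 144) = 83.
C[2]: P[2] ⊕ 83 = 6; E(K, 6) = 58.
C[3]: P[3] ⊕ 58 = 145; E(K, 145) = 67.
C[4]: P[4] ⊕ 67 = 159; E(K, 159) = 163.

C[1] = 83, C[2] = 58, C[3] = 67, C[4] = 163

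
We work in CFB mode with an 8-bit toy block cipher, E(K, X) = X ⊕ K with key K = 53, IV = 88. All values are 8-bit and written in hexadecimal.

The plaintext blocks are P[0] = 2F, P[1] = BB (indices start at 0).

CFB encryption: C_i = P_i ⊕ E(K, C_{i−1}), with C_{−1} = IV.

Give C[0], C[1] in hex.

C[0] = F4, C[1] = 1C

C[0]: E(K, 88) = DB; 2F ⊕ DB = F4.
C[1]: E(K, F4) = A7; BB ⊕ A7 = 1C.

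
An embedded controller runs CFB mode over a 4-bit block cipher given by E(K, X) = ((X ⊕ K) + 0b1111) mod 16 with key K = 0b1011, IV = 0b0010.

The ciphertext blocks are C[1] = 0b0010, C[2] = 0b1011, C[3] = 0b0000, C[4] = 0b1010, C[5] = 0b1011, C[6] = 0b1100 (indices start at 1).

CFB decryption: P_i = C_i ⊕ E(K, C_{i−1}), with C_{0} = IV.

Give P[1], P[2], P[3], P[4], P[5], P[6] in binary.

P[1] = 0b1010, P[2] = 0b0011, P[3] = 0b1111, P[4] = 0b0000, P[5] = 0b1011, P[6] = 0b0011

P[1]: E(K, 0b0010) = 0b1000; 0b0010 ⊕ 0b1000 = 0b1010.
P[2]: E(K, 0b0010) = 0b1000; 0b1011 ⊕ 0b1000 = 0b0011.
P[3]: E(K, 0b1011) = 0b1111; 0b0000 ⊕ 0b1111 = 0b1111.
P[4]: E(K, 0b0000) = 0b1010; 0b1010 ⊕ 0b1010 = 0b0000.
P[5]: E(K, 0b1010) = 0b0000; 0b1011 ⊕ 0b0000 = 0b1011.
P[6]: E(K, 0b1011) = 0b1111; 0b1100 ⊕ 0b1111 = 0b0011.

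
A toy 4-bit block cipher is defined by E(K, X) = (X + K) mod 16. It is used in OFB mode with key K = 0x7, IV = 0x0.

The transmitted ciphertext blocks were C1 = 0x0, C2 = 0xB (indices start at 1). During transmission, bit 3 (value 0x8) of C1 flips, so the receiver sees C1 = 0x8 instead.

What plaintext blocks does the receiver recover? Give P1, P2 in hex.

OFB decryption: S_i = E(K, S_{i−1}) with S_{0} = IV; P_i = C_i ⊕ S_i.
Only C1 changed, to 0x8. In OFB, a change in C_i flips the same bit in P_i only; the keystream is unaffected. Decrypting the received ciphertext:
P1: S = E(K, 0x0) = 0x7; 0x8 ⊕ 0x7 = 0xF.
P2: S = E(K, 0x7) = 0xE; 0xB ⊕ 0xE = 0x5.
Blocks that differ from the original plaintext: P1.

P1 = 0xF, P2 = 0x5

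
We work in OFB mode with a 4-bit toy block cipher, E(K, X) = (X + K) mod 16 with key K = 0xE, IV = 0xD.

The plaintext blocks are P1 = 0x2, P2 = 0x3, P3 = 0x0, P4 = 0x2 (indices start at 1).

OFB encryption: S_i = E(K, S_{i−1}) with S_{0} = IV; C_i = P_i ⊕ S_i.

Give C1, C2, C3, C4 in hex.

C1: S = E(K, 0xD) = 0xB; 0x2 ⊕ 0xB = 0x9.
C2: S = E(K, 0xB) = 0x9; 0x3 ⊕ 0x9 = 0xA.
C3: S = E(K, 0x9) = 0x7; 0x0 ⊕ 0x7 = 0x7.
C4: S = E(K, 0x7) = 0x5; 0x2 ⊕ 0x5 = 0x7.

C1 = 0x9, C2 = 0xA, C3 = 0x7, C4 = 0x7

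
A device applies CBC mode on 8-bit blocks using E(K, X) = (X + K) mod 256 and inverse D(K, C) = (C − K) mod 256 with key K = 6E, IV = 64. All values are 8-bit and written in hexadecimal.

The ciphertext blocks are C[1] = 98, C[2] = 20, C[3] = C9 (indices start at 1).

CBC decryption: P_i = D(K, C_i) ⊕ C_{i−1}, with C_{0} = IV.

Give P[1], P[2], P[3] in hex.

P[1]: D(K, 98) = 2A; 2A ⊕ 64 = 4E.
P[2]: D(K, 20) = B2; B2 ⊕ 98 = 2A.
P[3]: D(K, C9) = 5B; 5B ⊕ 20 = 7B.

P[1] = 4E, P[2] = 2A, P[3] = 7B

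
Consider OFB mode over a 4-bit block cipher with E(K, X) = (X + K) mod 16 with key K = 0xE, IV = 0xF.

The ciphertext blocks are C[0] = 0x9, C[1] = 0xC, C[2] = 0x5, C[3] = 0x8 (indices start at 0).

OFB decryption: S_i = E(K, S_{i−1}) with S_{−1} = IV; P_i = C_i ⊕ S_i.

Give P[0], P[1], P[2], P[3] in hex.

P[0] = 0x4, P[1] = 0x7, P[2] = 0xC, P[3] = 0xF

P[0]: S = E(K, 0xF) = 0xD; 0x9 ⊕ 0xD = 0x4.
P[1]: S = E(K, 0xD) = 0xB; 0xC ⊕ 0xB = 0x7.
P[2]: S = E(K, 0xB) = 0x9; 0x5 ⊕ 0x9 = 0xC.
P[3]: S = E(K, 0x9) = 0x7; 0x8 ⊕ 0x7 = 0xF.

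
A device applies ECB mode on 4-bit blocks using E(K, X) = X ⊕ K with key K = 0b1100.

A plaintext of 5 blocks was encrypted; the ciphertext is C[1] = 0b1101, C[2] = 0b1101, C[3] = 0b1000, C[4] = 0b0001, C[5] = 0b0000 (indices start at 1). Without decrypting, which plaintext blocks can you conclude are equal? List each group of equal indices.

P[1] = P[2]

ECB encrypts each block independently with the same key, so equal ciphertext blocks imply equal plaintext blocks.
C[1] = C[2] = 0b1101, so P[1] = P[2].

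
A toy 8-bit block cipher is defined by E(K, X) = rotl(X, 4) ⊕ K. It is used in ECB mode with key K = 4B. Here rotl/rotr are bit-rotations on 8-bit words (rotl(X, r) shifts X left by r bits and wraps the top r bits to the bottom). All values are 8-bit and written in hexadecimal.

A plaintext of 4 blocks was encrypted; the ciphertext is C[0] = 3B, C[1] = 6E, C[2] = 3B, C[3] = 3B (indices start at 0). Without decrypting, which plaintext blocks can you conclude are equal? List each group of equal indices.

P[0] = P[2] = P[3]

ECB encrypts each block independently with the same key, so equal ciphertext blocks imply equal plaintext blocks.
C[0] = C[2] = C[3] = 3B, so P[0] = P[2] = P[3].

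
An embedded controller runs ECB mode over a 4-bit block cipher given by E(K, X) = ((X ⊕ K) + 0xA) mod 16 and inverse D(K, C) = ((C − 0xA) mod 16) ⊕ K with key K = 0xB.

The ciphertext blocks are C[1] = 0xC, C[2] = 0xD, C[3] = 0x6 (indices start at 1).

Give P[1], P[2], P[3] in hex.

ECB decryption: P_i = D(K, C_i).
P[1]: D(K, 0xC) = 0x9.
P[2]: D(K, 0xD) = 0x8.
P[3]: D(K, 0x6) = 0x7.

P[1] = 0x9, P[2] = 0x8, P[3] = 0x7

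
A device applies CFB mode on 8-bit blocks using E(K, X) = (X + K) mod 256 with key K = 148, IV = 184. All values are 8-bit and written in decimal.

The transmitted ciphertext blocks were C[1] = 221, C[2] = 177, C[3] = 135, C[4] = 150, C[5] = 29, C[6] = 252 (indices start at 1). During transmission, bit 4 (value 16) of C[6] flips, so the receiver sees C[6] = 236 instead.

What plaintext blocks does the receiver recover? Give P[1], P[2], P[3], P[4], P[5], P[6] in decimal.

CFB decryption: P_i = C_i ⊕ E(K, C_{i−1}), with C_{0} = IV.
Only C[6] changed, to 236. In CFB, a change in C_i flips the same bit in P_i and garbles P_{i+1}. Decrypting the received ciphertext:
P[1]: E(K, 184) = 76; 221 ⊕ 76 = 145.
P[2]: E(K, 221) = 113; 177 ⊕ 113 = 192.
P[3]: E(K, 177) = 69; 135 ⊕ 69 = 194.
P[4]: E(K, 135) = 27; 150 ⊕ 27 = 141.
P[5]: E(K, 150) = 42; 29 ⊕ 42 = 55.
P[6]: E(K, 29) = 177; 236 ⊕ 177 = 93.
Blocks that differ from the original plaintext: P[6].

P[1] = 145, P[2] = 192, P[3] = 194, P[4] = 141, P[5] = 55, P[6] = 93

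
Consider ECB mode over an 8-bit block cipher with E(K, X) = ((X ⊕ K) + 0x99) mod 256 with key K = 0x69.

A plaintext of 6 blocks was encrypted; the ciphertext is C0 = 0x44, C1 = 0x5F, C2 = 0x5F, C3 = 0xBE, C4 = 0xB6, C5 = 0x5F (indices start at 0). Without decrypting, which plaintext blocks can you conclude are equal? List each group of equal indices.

ECB encrypts each block independently with the same key, so equal ciphertext blocks imply equal plaintext blocks.
C1 = C2 = C5 = 0x5F, so P1 = P2 = P5.

P1 = P2 = P5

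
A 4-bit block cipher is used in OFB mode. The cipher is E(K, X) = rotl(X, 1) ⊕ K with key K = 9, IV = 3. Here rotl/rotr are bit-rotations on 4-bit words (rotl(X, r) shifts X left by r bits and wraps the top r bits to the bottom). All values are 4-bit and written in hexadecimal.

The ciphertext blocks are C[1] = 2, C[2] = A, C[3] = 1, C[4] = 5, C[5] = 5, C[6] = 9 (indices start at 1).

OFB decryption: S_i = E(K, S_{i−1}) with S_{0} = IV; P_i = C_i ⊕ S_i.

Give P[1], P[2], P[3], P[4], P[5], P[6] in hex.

P[1]: S = E(K, 3) = F; 2 ⊕ F = D.
P[2]: S = E(K, F) = 6; A ⊕ 6 = C.
P[3]: S = E(K, 6) = 5; 1 ⊕ 5 = 4.
P[4]: S = E(K, 5) = 3; 5 ⊕ 3 = 6.
P[5]: S = E(K, 3) = F; 5 ⊕ F = A.
P[6]: S = E(K, F) = 6; 9 ⊕ 6 = F.

P[1] = D, P[2] = C, P[3] = 4, P[4] = 6, P[5] = A, P[6] = F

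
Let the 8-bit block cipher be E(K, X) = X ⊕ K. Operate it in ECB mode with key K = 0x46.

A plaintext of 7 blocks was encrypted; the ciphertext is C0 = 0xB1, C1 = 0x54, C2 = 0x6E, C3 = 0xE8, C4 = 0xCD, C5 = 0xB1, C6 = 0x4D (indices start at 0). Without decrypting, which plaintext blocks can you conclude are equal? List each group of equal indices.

P0 = P5

ECB encrypts each block independently with the same key, so equal ciphertext blocks imply equal plaintext blocks.
C0 = C5 = 0xB1, so P0 = P5.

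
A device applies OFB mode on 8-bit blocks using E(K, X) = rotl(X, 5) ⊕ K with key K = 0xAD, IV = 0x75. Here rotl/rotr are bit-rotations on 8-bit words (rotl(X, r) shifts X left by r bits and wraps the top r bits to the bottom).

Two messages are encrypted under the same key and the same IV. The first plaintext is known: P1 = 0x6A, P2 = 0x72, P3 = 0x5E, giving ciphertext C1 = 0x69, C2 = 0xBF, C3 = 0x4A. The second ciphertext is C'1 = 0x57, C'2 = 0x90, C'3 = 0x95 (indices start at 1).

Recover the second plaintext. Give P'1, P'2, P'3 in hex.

P'1 = 0x54, P'2 = 0x5D, P'3 = 0x81

In OFB with a reused IV, both messages share the same keystream S_i, so C_i ⊕ C'_i = P_i ⊕ P'_i and thus P'_i = P_i ⊕ C_i ⊕ C'_i.
P'1: 0x6A ⊕ 0x69 ⊕ 0x57 = 0x54.
P'2: 0x72 ⊕ 0xBF ⊕ 0x90 = 0x5D.
P'3: 0x5E ⊕ 0x4A ⊕ 0x95 = 0x81.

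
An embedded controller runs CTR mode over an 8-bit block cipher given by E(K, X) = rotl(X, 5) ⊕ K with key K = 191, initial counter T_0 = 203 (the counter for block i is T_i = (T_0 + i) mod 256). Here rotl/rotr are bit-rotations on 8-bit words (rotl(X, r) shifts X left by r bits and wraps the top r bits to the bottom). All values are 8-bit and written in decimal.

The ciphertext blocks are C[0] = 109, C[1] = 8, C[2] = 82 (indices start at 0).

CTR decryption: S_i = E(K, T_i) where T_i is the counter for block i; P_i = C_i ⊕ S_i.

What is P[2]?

P[2] = 84

P[2]: T = 205, S = E(K, T) = 6; 82 ⊕ 6 = 84.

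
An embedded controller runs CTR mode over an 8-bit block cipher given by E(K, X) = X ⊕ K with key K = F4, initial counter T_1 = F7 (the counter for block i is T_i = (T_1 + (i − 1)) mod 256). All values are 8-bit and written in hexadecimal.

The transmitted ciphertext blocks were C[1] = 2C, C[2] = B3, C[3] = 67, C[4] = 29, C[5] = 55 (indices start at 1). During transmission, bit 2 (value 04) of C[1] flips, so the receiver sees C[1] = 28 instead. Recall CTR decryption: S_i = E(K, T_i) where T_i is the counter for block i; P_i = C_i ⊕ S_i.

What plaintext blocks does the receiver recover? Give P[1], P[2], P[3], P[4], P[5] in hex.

P[1] = 2B, P[2] = BF, P[3] = 6A, P[4] = 27, P[5] = 5A

Only C[1] changed, to 28. In CTR, a change in C_i flips the same bit in P_i only; the keystream is unaffected. Decrypting the received ciphertext:
P[1]: T = F7, S = E(K, T) = 03; 28 ⊕ 03 = 2B.
P[2]: T = F8, S = E(K, T) = 0C; B3 ⊕ 0C = BF.
P[3]: T = F9, S = E(K, T) = 0D; 67 ⊕ 0D = 6A.
P[4]: T = FA, S = E(K, T) = 0E; 29 ⊕ 0E = 27.
P[5]: T = FB, S = E(K, T) = 0F; 55 ⊕ 0F = 5A.
Blocks that differ from the original plaintext: P[1].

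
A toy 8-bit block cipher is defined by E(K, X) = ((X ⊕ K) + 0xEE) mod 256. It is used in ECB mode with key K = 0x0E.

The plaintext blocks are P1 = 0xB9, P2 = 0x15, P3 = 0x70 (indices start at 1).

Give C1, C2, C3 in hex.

C1 = 0xA5, C2 = 0x09, C3 = 0x6C

ECB encryption: C_i = E(K, P_i).
C1: E(K, 0xB9) = 0xA5.
C2: E(K, 0x15) = 0x09.
C3: E(K, 0x70) = 0x6C.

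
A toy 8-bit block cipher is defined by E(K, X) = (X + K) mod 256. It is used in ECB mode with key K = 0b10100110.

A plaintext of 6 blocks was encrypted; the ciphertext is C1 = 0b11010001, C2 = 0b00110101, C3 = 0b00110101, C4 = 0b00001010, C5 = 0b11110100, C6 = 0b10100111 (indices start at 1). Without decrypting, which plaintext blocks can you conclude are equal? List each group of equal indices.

ECB encrypts each block independently with the same key, so equal ciphertext blocks imply equal plaintext blocks.
C2 = C3 = 0b00110101, so P2 = P3.

P2 = P3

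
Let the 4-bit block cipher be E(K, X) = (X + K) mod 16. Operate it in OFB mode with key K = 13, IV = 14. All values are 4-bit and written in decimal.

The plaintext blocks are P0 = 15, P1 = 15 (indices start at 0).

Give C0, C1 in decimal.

OFB encryption: S_i = E(K, S_{i−1}) with S_{−1} = IV; C_i = P_i ⊕ S_i.
C0: S = E(K, 14) = 11; 15 ⊕ 11 = 4.
C1: S = E(K, 11) = 8; 15 ⊕ 8 = 7.

C0 = 4, C1 = 7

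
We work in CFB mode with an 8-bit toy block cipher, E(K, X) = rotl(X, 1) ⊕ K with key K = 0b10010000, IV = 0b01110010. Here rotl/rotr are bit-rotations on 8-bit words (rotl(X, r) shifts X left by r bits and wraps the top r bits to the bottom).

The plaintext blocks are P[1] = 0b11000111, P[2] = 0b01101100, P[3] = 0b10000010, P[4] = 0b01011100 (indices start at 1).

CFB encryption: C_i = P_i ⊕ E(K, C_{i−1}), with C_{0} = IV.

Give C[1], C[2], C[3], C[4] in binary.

C[1]: E(K, 0b01110010) = 0b01110100; 0b11000111 ⊕ 0b01110100 = 0b10110011.
C[2]: E(K, 0b10110011) = 0b11110111; 0b01101100 ⊕ 0b11110111 = 0b10011011.
C[3]: E(K, 0b10011011) = 0b10100111; 0b10000010 ⊕ 0b10100111 = 0b00100101.
C[4]: E(K, 0b00100101) = 0b11011010; 0b01011100 ⊕ 0b11011010 = 0b10000110.

C[1] = 0b10110011, C[2] = 0b10011011, C[3] = 0b00100101, C[4] = 0b10000110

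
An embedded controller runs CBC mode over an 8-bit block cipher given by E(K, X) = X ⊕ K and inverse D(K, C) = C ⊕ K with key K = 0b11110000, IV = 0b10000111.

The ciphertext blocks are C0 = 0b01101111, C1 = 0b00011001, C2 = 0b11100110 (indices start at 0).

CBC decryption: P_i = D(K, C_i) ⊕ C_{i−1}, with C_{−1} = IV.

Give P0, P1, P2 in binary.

P0 = 0b00011000, P1 = 0b10000110, P2 = 0b00001111

P0: D(K, 0b01101111) = 0b10011111; 0b10011111 ⊕ 0b10000111 = 0b00011000.
P1: D(K, 0b00011001) = 0b11101001; 0b11101001 ⊕ 0b01101111 = 0b10000110.
P2: D(K, 0b11100110) = 0b00010110; 0b00010110 ⊕ 0b00011001 = 0b00001111.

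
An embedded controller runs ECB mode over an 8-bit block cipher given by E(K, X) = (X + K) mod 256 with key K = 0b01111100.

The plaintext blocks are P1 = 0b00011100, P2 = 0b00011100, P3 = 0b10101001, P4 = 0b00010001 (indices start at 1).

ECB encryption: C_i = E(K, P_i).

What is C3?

C3 = 0b00100101

C3: E(K, 0b10101001) = 0b00100101.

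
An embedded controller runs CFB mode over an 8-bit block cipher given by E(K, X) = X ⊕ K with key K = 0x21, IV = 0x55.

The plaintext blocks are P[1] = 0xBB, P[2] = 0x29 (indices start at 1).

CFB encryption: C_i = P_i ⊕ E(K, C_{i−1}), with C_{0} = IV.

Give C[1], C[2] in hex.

C[1] = 0xCF, C[2] = 0xC7

C[1]: E(K, 0x55) = 0x74; 0xBB ⊕ 0x74 = 0xCF.
C[2]: E(K, 0xCF) = 0xEE; 0x29 ⊕ 0xEE = 0xC7.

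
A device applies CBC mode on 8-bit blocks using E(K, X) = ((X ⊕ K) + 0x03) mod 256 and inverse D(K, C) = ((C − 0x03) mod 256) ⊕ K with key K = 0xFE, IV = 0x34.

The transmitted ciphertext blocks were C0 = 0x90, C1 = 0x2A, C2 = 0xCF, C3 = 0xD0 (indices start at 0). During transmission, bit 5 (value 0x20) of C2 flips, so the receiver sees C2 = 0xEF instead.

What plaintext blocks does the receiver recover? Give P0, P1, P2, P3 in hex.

P0 = 0x47, P1 = 0x49, P2 = 0x38, P3 = 0xDC

CBC decryption: P_i = D(K, C_i) ⊕ C_{i−1}, with C_{−1} = IV.
Only C2 changed, to 0xEF. In CBC, a change in C_i garbles P_i and flips the same bit in P_{i+1}. Decrypting the received ciphertext:
P0: D(K, 0x90) = 0x73; 0x73 ⊕ 0x34 = 0x47.
P1: D(K, 0x2A) = 0xD9; 0xD9 ⊕ 0x90 = 0x49.
P2: D(K, 0xEF) = 0x12; 0x12 ⊕ 0x2A = 0x38.
P3: D(K, 0xD0) = 0x33; 0x33 ⊕ 0xEF = 0xDC.
Blocks that differ from the original plaintext: P2, P3.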